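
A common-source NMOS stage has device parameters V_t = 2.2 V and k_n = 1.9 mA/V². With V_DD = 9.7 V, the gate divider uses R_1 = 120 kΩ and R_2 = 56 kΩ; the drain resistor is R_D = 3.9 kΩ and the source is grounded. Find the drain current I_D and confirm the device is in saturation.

I_D ≈ 0.75 mA

V_G = V_DD·R_2/(R_1+R_2) = 9.7×56/176 = 3.09 V. With the source grounded, V_GS = V_G = 3.09 V.
Assume saturation: I_D = (k_n/2)(V_GS − V_t)² = (1.9/2)×(3.09 − 2.2)² = 0.95×0.886² = 0.746 mA.
V_DS = V_DD − I_D·R_D = 9.7 − 0.746×3.9 = 6.79 V.
Saturation requires V_DS ≥ V_GS − V_t = 0.886 V; 6.79 ≥ 0.886 ✓.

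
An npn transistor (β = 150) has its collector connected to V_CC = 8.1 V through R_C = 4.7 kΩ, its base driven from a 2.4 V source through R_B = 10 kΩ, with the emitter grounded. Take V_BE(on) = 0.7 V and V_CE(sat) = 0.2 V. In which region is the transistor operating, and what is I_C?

saturation; I_C ≈ 1.7 mA

Assume active: I_B = (2.4 − 0.7)/10 = 0.17 mA, giving I_C = β·I_B = 25.5 mA.
But then V_CE = 8.1 − 25.5×4.7 = -112 V < V_CE(sat) = 0.2 V — impossible in the active region.
So the transistor is saturated. With V_CE = 0.2 V, I_C = (V_CC − 0.2)/R_C = 7.9/4.7 = 1.68 mA.
Check: β·I_B = 25.5 mA > I_C = 1.68 mA, confirming saturation.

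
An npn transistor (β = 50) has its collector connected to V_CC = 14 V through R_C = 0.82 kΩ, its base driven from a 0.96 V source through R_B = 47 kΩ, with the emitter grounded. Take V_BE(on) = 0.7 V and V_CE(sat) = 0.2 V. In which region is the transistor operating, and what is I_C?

Assume active. Base-emitter loop: I_B = (V_BB − V_BE)/R_B = (0.96 − 0.7)/47 = 0.00553 mA.
I_C = β·I_B = 50×0.00553 = 0.277 mA.
V_CE = V_CC − I_C·R_C = 14 − 0.277×0.82 = 13.8 V > V_CE(sat), so the active-region assumption holds.

active; I_C ≈ 0.28 mA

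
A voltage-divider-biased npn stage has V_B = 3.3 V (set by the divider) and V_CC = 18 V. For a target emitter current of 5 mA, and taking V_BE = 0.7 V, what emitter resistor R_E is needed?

V_E = V_B − V_BE = 3.3 − 0.7 = 2.6 V.
R_E = V_E / I_E = 2.6 / 5 = 0.52 kΩ.

R_E ≈ 0.52 kΩ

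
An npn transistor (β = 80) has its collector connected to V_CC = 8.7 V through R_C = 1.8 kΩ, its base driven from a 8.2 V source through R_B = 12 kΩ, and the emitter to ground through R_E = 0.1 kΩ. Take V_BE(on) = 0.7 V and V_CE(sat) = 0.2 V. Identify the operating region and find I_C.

saturation; I_C ≈ 4.4 mA

Assume active: I_B = (8.2 − 0.7)/(12 + 81×0.1) = 0.373 mA, I_C = β·I_B = 29.9 mA.
Then V_CE = 8.7 − 29.9×1.8 − 30.2×0.1 = -48.1 V < 0.2 V — the active assumption fails.
Re-solve with V_CE = 0.2 V. KCL at the emitter: V_E/R_E = (V_BB−0.7−V_E)/R_B + (V_CC−0.2−V_E)/R_C, giving V_E = 0.503 V.
I_C = (V_CC − 0.2 − V_E)/R_C = (8.5 − 0.503)/1.8 = 4.44 mA.
Check: I_B = (7.5 − 0.503)/12 = 0.583 mA, and β·I_B = 46.6 mA > I_C, confirming saturation.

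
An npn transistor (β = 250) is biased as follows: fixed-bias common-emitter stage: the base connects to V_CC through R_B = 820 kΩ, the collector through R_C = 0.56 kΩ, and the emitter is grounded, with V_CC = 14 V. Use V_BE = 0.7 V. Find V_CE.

V_CE ≈ 12 V

Base loop: V_CC = I_B·R_B + V_BE, so I_B = (14 − 0.7)/820 kΩ = 0.0162 mA.
In the active region I_C = β·I_B = 250 × 0.0162 = 4.05 mA.
Collector loop: V_CE = V_CC − I_C·R_C = 14 − 4.05×0.56 = 11.7 V.
Since V_CE = 11.7 V > V_CE(sat) ≈ 0.2 V, the transistor is in the active region as assumed.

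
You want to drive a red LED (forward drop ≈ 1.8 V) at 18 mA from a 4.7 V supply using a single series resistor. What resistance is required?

The resistor drops V_S − V_D = 4.7 − 1.8 = 2.9 V at 18 mA.
R = 2.9 V / 18 mA = 0.161 kΩ.

R ≈ 0.16 kΩ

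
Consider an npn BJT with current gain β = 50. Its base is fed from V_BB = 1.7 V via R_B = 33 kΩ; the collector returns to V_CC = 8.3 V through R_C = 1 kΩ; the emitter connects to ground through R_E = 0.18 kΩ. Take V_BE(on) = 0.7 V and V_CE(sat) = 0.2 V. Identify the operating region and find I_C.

active; I_C ≈ 1.2 mA

Assume active. Base-emitter loop: I_B = (V_BB − V_BE)/(R_B + (β+1)R_E) = (1.7 − 0.7)/(33 + 51×0.18) = 0.0237 mA.
I_C = β·I_B = 50×0.0237 = 1.19 mA.
V_CE = V_CC − I_C·R_C − I_E·R_E = 8.3 − 1.19×1 − 1.21×0.18 = 6.9 V > V_CE(sat), so the active-region assumption holds.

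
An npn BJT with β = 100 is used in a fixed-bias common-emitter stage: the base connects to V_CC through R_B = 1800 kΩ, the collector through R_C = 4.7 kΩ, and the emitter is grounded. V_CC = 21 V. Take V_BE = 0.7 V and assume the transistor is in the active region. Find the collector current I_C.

I_C ≈ 1.1 mA

Base loop: V_CC = I_B·R_B + V_BE, so I_B = (21 − 0.7)/1800 kΩ = 0.0113 mA.
In the active region I_C = β·I_B = 100 × 0.0113 = 1.13 mA.
Collector loop: V_CE = V_CC − I_C·R_C = 21 − 1.13×4.7 = 15.7 V.
Since V_CE = 15.7 V > V_CE(sat) ≈ 0.2 V, the transistor is in the active region as assumed.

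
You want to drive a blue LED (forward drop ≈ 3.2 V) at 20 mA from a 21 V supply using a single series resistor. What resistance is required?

The resistor drops V_S − V_D = 21 − 3.2 = 17.8 V at 20 mA.
R = 17.8 V / 20 mA = 0.89 kΩ.

R ≈ 0.89 kΩ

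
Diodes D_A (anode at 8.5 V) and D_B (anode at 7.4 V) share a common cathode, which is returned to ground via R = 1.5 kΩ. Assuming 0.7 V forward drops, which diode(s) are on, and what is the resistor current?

Only D_A conducts; I_R ≈ 5.2 mA

Assume both conduct. Then node N would need to be at both 8.5−0.7 = 7.8 V and 7.4−0.7 = 6.7 V, which is impossible.
Assume only D_A conducts: V_N = 8.5 − 0.7 = 7.8 V, so I_R = 7.8/1.5 = 5.2 mA.
Check D_B: its anode-to-cathode voltage is 7.4 − 7.8 = -0.4 V < 0.7 V, so it is off. The assumption is consistent.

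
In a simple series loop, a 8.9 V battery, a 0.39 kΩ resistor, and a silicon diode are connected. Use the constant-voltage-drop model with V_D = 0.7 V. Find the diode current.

I ≈ 21 mA

KVL around the loop: 8.9 = V_D + I·R = 0.7 + I × 0.39 kΩ.
So I = (8.9 − 0.7) / 0.39 kΩ = 8.2 / 0.39 = 21 mA.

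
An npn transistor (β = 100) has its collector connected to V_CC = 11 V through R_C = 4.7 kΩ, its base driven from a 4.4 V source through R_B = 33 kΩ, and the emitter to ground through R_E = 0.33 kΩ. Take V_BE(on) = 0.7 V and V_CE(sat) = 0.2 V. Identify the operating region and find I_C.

saturation; I_C ≈ 2.1 mA

Assume active: I_B = (4.4 − 0.7)/(33 + 101×0.33) = 0.0558 mA, I_C = β·I_B = 5.58 mA.
Then V_CE = 11 − 5.58×4.7 − 5.63×0.33 = -17.1 V < 0.2 V — the active assumption fails.
Re-solve with V_CE = 0.2 V. KCL at the emitter: V_E/R_E = (V_BB−0.7−V_E)/R_B + (V_CC−0.2−V_E)/R_C, giving V_E = 0.736 V.
I_C = (V_CC − 0.2 − V_E)/R_C = (10.8 − 0.736)/4.7 = 2.14 mA.
Check: I_B = (3.7 − 0.736)/33 = 0.0898 mA, and β·I_B = 8.98 mA > I_C, confirming saturation.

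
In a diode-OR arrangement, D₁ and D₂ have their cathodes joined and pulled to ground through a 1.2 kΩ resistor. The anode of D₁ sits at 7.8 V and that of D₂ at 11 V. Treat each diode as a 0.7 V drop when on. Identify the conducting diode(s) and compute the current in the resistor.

Assume both conduct. Then node N would need to be at both 7.8−0.7 = 7.1 V and 11−0.7 = 10.3 V, which is impossible.
Assume only D₂ conducts: V_N = 11 − 0.7 = 10.3 V, so I_R = 10.3/1.2 = 8.58 mA.
Check D₁: its anode-to-cathode voltage is 7.8 − 10.3 = -2.5 V < 0.7 V, so it is off. The assumption is consistent.

Only D₂ conducts; I_R ≈ 8.6 mA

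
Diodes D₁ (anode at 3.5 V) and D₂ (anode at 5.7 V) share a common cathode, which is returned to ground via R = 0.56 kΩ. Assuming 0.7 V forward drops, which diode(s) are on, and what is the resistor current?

Assume both conduct. Then node N would need to be at both 3.5−0.7 = 2.8 V and 5.7−0.7 = 5 V, which is impossible.
Assume only D₂ conducts: V_N = 5.7 − 0.7 = 5 V, so I_R = 5/0.56 = 8.93 mA.
Check D₁: its anode-to-cathode voltage is 3.5 − 5 = -1.5 V < 0.7 V, so it is off. The assumption is consistent.

Only D₂ conducts; I_R ≈ 8.9 mA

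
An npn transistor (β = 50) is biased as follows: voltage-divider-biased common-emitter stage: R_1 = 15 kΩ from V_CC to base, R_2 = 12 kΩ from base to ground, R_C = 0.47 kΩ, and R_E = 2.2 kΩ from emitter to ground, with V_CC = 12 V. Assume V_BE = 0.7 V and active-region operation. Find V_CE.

Thevenize the base divider: V_Th = V_CC·R_2/(R_1+R_2) = 12×12/27 = 5.33 V, R_Th = R_1‖R_2 = 6.67 kΩ.
Base-emitter loop: V_Th = I_B·R_Th + V_BE + (β+1)I_B·R_E, so I_B = (5.33 − 0.7) / (6.67 + 51×2.2) = 0.039 mA.
I_C = β·I_B = 50×0.039 = 1.95 mA, and I_E = (β+1)I_B = 1.99 mA.
V_CE = V_CC − I_C·R_C − I_E·R_E = 12 − 1.95×0.47 − 1.99×2.2 = 6.71 V.
V_CE = 6.71 V > 0.2 V confirms active-region operation.

V_CE ≈ 6.7 V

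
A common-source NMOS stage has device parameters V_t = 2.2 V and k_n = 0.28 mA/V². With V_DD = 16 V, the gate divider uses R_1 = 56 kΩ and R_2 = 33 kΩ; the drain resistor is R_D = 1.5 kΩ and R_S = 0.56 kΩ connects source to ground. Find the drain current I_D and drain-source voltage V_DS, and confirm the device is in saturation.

V_G = V_DD·R_2/(R_1+R_2) = 16×33/89 = 5.93 V.
Assume saturation: I_D = (k_n/2)(V_GS − V_t)² with V_GS = V_G − I_D·R_S = 5.93 − 0.56·I_D.
Substituting gives 0.0439·I_D² − 1.59·I_D + 1.95 = 0, with roots I_D = 1.28 or 34.8 mA.
The root I_D = 34.8 mA gives V_GS = -13.6 V ≤ V_t, so take I_D = 1.28 mA.
Then V_GS = 5.22 V and V_DS = V_DD − I_D(R_D+R_S) = 16 − 1.28×2.06 = 13.4 V.
Saturation requires V_DS ≥ V_GS − V_t = 3.02 V; 13.4 ≥ 3.02 ✓.

I_D ≈ 1.3 mA, V_DS ≈ 13 V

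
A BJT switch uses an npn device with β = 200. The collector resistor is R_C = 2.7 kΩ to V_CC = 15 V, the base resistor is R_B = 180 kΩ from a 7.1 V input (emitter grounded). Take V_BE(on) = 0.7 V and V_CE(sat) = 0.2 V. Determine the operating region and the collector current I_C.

Assume active: I_B = (7.1 − 0.7)/180 = 0.0356 mA, giving I_C = β·I_B = 7.11 mA.
But then V_CE = 15 − 7.11×2.7 = -4.2 V < V_CE(sat) = 0.2 V — impossible in the active region.
So the transistor is saturated. With V_CE = 0.2 V, I_C = (V_CC − 0.2)/R_C = 14.8/2.7 = 5.48 mA.
Check: β·I_B = 7.11 mA > I_C = 5.48 mA, confirming saturation.

saturation; I_C ≈ 5.5 mA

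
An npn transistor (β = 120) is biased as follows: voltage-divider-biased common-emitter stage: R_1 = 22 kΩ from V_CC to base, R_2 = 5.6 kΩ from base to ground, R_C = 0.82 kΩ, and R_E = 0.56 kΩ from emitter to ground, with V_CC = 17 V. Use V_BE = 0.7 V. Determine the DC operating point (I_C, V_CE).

I_C ≈ 4.6 mA, V_CE ≈ 11 V

Thevenize the base divider: V_Th = V_CC·R_2/(R_1+R_2) = 17×5.6/27.6 = 3.45 V, R_Th = R_1‖R_2 = 4.46 kΩ.
Base-emitter loop: V_Th = I_B·R_Th + V_BE + (β+1)I_B·R_E, so I_B = (3.45 − 0.7) / (4.46 + 121×0.56) = 0.0381 mA.
I_C = β·I_B = 120×0.0381 = 4.57 mA, and I_E = (β+1)I_B = 4.61 mA.
V_CE = V_CC − I_C·R_C − I_E·R_E = 17 − 4.57×0.82 − 4.61×0.56 = 10.7 V.
V_CE = 10.7 V > 0.2 V confirms active-region operation.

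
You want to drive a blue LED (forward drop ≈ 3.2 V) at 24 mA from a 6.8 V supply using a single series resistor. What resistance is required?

R ≈ 0.15 kΩ

The resistor drops V_S − V_D = 6.8 − 3.2 = 3.6 V at 24 mA.
R = 3.6 V / 24 mA = 0.15 kΩ.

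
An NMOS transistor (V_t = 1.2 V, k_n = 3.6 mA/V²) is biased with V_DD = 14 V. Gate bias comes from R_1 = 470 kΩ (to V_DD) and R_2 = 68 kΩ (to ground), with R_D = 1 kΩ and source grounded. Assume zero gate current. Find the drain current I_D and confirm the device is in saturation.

I_D ≈ 0.58 mA

V_G = V_DD·R_2/(R_1+R_2) = 14×68/538 = 1.77 V. With the source grounded, V_GS = V_G = 1.77 V.
Assume saturation: I_D = (k_n/2)(V_GS − V_t)² = (3.6/2)×(1.77 − 1.2)² = 1.8×0.57² = 0.584 mA.
V_DS = V_DD − I_D·R_D = 14 − 0.584×1 = 13.4 V.
Saturation requires V_DS ≥ V_GS − V_t = 0.57 V; 13.4 ≥ 0.57 ✓.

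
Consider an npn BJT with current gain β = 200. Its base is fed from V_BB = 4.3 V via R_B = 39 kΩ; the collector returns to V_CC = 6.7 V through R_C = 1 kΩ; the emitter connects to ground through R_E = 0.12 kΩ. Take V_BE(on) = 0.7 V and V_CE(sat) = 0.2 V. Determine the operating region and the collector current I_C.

Assume active: I_B = (4.3 − 0.7)/(39 + 201×0.12) = 0.057 mA, I_C = β·I_B = 11.4 mA.
Then V_CE = 6.7 − 11.4×1 − 11.5×0.12 = -6.08 V < 0.2 V — the active assumption fails.
Re-solve with V_CE = 0.2 V. KCL at the emitter: V_E/R_E = (V_BB−0.7−V_E)/R_B + (V_CC−0.2−V_E)/R_C, giving V_E = 0.704 V.
I_C = (V_CC − 0.2 − V_E)/R_C = (6.5 − 0.704)/1 = 5.8 mA.
Check: I_B = (3.6 − 0.704)/39 = 0.0742 mA, and β·I_B = 14.8 mA > I_C, confirming saturation.

saturation; I_C ≈ 5.8 mA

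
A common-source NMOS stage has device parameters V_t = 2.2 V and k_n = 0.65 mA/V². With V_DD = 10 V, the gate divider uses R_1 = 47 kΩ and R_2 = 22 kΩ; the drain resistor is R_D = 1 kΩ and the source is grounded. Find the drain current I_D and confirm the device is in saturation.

I_D ≈ 0.32 mA

V_G = V_DD·R_2/(R_1+R_2) = 10×22/69 = 3.19 V. With the source grounded, V_GS = V_G = 3.19 V.
Assume saturation: I_D = (k_n/2)(V_GS − V_t)² = (0.65/2)×(3.19 − 2.2)² = 0.325×0.988² = 0.318 mA.
V_DS = V_DD − I_D·R_D = 10 − 0.318×1 = 9.68 V.
Saturation requires V_DS ≥ V_GS − V_t = 0.988 V; 9.68 ≥ 0.988 ✓.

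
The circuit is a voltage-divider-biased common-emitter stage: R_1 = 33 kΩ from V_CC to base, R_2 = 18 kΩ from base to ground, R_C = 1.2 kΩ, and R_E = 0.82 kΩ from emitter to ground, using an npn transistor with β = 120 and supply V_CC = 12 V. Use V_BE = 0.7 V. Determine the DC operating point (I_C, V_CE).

Thevenize the base divider: V_Th = V_CC·R_2/(R_1+R_2) = 12×18/51 = 4.24 V, R_Th = R_1‖R_2 = 11.6 kΩ.
Base-emitter loop: V_Th = I_B·R_Th + V_BE + (β+1)I_B·R_E, so I_B = (4.24 − 0.7) / (11.6 + 121×0.82) = 0.0319 mA.
I_C = β·I_B = 120×0.0319 = 3.83 mA, and I_E = (β+1)I_B = 3.86 mA.
V_CE = V_CC − I_C·R_C − I_E·R_E = 12 − 3.83×1.2 − 3.86×0.82 = 4.24 V.
V_CE = 4.24 V > 0.2 V confirms active-region operation.

I_C ≈ 3.8 mA, V_CE ≈ 4.2 V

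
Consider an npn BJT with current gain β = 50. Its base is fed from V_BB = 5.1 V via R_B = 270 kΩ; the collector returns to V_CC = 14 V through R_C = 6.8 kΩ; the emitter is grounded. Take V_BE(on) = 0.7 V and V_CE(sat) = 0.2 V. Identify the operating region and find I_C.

active; I_C ≈ 0.81 mA

Assume active. Base-emitter loop: I_B = (V_BB − V_BE)/R_B = (5.1 − 0.7)/270 = 0.0163 mA.
I_C = β·I_B = 50×0.0163 = 0.815 mA.
V_CE = V_CC − I_C·R_C = 14 − 0.815×6.8 = 8.46 V > V_CE(sat), so the active-region assumption holds.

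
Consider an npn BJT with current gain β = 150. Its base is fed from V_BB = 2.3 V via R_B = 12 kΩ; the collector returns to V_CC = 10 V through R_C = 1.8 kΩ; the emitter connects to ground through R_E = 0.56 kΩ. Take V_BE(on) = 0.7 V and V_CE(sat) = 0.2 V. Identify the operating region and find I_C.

active; I_C ≈ 2.5 mA

Assume active. Base-emitter loop: I_B = (V_BB − V_BE)/(R_B + (β+1)R_E) = (2.3 − 0.7)/(12 + 151×0.56) = 0.0166 mA.
I_C = β·I_B = 150×0.0166 = 2.49 mA.
V_CE = V_CC − I_C·R_C − I_E·R_E = 10 − 2.49×1.8 − 2.5×0.56 = 4.12 V > V_CE(sat), so the active-region assumption holds.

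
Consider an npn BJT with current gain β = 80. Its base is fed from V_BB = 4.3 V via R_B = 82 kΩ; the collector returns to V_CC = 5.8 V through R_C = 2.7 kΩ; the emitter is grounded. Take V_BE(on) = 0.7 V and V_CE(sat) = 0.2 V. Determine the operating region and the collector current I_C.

saturation; I_C ≈ 2.1 mA

Assume active: I_B = (4.3 − 0.7)/82 = 0.0439 mA, giving I_C = β·I_B = 3.51 mA.
But then V_CE = 5.8 − 3.51×2.7 = -3.68 V < V_CE(sat) = 0.2 V — impossible in the active region.
So the transistor is saturated. With V_CE = 0.2 V, I_C = (V_CC − 0.2)/R_C = 5.6/2.7 = 2.07 mA.
Check: β·I_B = 3.51 mA > I_C = 2.07 mA, confirming saturation.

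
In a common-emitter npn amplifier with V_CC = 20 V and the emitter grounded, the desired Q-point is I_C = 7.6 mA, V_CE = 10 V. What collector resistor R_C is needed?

Collector loop: V_CC = I_C·R_C + V_CE.
R_C = (V_CC − V_CE)/I_C = (20 − 10)/7.6 = 1.32 kΩ.

R_C ≈ 1.3 kΩ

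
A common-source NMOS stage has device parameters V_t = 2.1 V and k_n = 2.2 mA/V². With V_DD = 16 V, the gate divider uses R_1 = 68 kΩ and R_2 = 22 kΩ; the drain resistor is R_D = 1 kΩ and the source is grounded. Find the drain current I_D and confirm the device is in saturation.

V_G = V_DD·R_2/(R_1+R_2) = 16×22/90 = 3.91 V. With the source grounded, V_GS = V_G = 3.91 V.
Assume saturation: I_D = (k_n/2)(V_GS − V_t)² = (2.2/2)×(3.91 − 2.1)² = 1.1×1.81² = 3.61 mA.
V_DS = V_DD − I_D·R_D = 16 − 3.61×1 = 12.4 V.
Saturation requires V_DS ≥ V_GS − V_t = 1.81 V; 12.4 ≥ 1.81 ✓.

I_D ≈ 3.6 mA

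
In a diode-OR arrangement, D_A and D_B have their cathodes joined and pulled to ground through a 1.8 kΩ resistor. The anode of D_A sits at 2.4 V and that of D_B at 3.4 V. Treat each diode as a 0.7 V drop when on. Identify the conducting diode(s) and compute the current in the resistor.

Assume both conduct. Then node N would need to be at both 2.4−0.7 = 1.7 V and 3.4−0.7 = 2.7 V, which is impossible.
Assume only D_B conducts: V_N = 3.4 − 0.7 = 2.7 V, so I_R = 2.7/1.8 = 1.5 mA.
Check D_A: its anode-to-cathode voltage is 2.4 − 2.7 = -0.3 V < 0.7 V, so it is off. The assumption is consistent.

Only D_B conducts; I_R ≈ 1.5 mA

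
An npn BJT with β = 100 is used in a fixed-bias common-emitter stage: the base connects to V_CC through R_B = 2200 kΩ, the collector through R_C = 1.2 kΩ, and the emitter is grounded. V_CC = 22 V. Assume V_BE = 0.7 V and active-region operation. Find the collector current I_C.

I_C ≈ 0.97 mA

Base loop: V_CC = I_B·R_B + V_BE, so I_B = (22 − 0.7)/2200 kΩ = 0.00968 mA.
In the active region I_C = β·I_B = 100 × 0.00968 = 0.968 mA.
Collector loop: V_CE = V_CC − I_C·R_C = 22 − 0.968×1.2 = 20.8 V.
Since V_CE = 20.8 V > V_CE(sat) ≈ 0.2 V, the transistor is in the active region as assumed.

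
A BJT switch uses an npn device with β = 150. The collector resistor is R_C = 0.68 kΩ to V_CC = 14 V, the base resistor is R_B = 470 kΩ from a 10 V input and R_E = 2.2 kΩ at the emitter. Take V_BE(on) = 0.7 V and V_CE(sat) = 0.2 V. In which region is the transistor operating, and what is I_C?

active; I_C ≈ 1.7 mA

Assume active. Base-emitter loop: I_B = (V_BB − V_BE)/(R_B + (β+1)R_E) = (10 − 0.7)/(470 + 151×2.2) = 0.0116 mA.
I_C = β·I_B = 150×0.0116 = 1.74 mA.
V_CE = V_CC − I_C·R_C − I_E·R_E = 14 − 1.74×0.68 − 1.75×2.2 = 8.97 V > V_CE(sat), so the active-region assumption holds.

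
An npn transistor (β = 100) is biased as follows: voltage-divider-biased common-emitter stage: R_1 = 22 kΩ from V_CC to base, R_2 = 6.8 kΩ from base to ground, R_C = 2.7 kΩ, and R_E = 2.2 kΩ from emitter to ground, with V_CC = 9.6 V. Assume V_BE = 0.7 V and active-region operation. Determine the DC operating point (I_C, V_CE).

Thevenize the base divider: V_Th = V_CC·R_2/(R_1+R_2) = 9.6×6.8/28.8 = 2.27 V, R_Th = R_1‖R_2 = 5.19 kΩ.
Base-emitter loop: V_Th = I_B·R_Th + V_BE + (β+1)I_B·R_E, so I_B = (2.27 − 0.7) / (5.19 + 101×2.2) = 0.00689 mA.
I_C = β·I_B = 100×0.00689 = 0.689 mA, and I_E = (β+1)I_B = 0.696 mA.
V_CE = V_CC − I_C·R_C − I_E·R_E = 9.6 − 0.689×2.7 − 0.696×2.2 = 6.21 V.
V_CE = 6.21 V > 0.2 V confirms active-region operation.

I_C ≈ 0.69 mA, V_CE ≈ 6.2 V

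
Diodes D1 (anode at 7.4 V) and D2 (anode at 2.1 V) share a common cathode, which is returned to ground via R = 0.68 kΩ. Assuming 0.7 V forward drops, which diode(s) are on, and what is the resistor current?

Only D1 conducts; I_R ≈ 9.9 mA

Assume both conduct. Then node N would need to be at both 7.4−0.7 = 6.7 V and 2.1−0.7 = 1.4 V, which is impossible.
Assume only D1 conducts: V_N = 7.4 − 0.7 = 6.7 V, so I_R = 6.7/0.68 = 9.85 mA.
Check D2: its anode-to-cathode voltage is 2.1 − 6.7 = -4.6 V < 0.7 V, so it is off. The assumption is consistent.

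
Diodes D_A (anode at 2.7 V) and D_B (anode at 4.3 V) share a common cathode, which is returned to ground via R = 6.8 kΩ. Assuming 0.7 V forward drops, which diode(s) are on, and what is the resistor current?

Only D_B conducts; I_R ≈ 0.53 mA

Assume both conduct. Then node N would need to be at both 2.7−0.7 = 2 V and 4.3−0.7 = 3.6 V, which is impossible.
Assume only D_B conducts: V_N = 4.3 − 0.7 = 3.6 V, so I_R = 3.6/6.8 = 0.529 mA.
Check D_A: its anode-to-cathode voltage is 2.7 − 3.6 = -0.9 V < 0.7 V, so it is off. The assumption is consistent.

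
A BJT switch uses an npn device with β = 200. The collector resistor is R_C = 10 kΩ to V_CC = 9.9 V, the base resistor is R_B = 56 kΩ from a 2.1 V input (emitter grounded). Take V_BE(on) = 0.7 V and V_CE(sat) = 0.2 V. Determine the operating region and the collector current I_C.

Assume active: I_B = (2.1 − 0.7)/56 = 0.025 mA, giving I_C = β·I_B = 5 mA.
But then V_CE = 9.9 − 5×10 = -40.1 V < V_CE(sat) = 0.2 V — impossible in the active region.
So the transistor is saturated. With V_CE = 0.2 V, I_C = (V_CC − 0.2)/R_C = 9.7/10 = 0.97 mA.
Check: β·I_B = 5 mA > I_C = 0.97 mA, confirming saturation.

saturation; I_C ≈ 0.97 mA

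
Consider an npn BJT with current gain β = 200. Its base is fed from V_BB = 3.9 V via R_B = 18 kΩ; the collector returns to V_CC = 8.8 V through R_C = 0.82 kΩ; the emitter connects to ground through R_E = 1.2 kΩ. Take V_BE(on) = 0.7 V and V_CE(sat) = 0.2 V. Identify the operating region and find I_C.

Assume active. Base-emitter loop: I_B = (V_BB − V_BE)/(R_B + (β+1)R_E) = (3.9 − 0.7)/(18 + 201×1.2) = 0.0123 mA.
I_C = β·I_B = 200×0.0123 = 2.47 mA.
V_CE = V_CC − I_C·R_C − I_E·R_E = 8.8 − 2.47×0.82 − 2.48×1.2 = 3.8 V > V_CE(sat), so the active-region assumption holds.

active; I_C ≈ 2.5 mA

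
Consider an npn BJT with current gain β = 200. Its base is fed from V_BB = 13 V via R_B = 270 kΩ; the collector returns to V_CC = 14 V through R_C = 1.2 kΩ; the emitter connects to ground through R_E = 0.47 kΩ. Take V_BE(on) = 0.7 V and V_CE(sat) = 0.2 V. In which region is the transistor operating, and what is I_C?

active; I_C ≈ 6.7 mA

Assume active. Base-emitter loop: I_B = (V_BB − V_BE)/(R_B + (β+1)R_E) = (13 − 0.7)/(270 + 201×0.47) = 0.0337 mA.
I_C = β·I_B = 200×0.0337 = 6.75 mA.
V_CE = V_CC − I_C·R_C − I_E·R_E = 14 − 6.75×1.2 − 6.78×0.47 = 2.71 V > V_CE(sat), so the active-region assumption holds.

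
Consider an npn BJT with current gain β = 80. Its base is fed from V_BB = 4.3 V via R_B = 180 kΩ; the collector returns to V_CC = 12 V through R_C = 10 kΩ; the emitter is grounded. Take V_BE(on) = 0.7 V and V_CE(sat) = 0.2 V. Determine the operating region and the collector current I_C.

saturation; I_C ≈ 1.2 mA

Assume active: I_B = (4.3 − 0.7)/180 = 0.02 mA, giving I_C = β·I_B = 1.6 mA.
But then V_CE = 12 − 1.6×10 = -4 V < V_CE(sat) = 0.2 V — impossible in the active region.
So the transistor is saturated. With V_CE = 0.2 V, I_C = (V_CC − 0.2)/R_C = 11.8/10 = 1.18 mA.
Check: β·I_B = 1.6 mA > I_C = 1.18 mA, confirming saturation.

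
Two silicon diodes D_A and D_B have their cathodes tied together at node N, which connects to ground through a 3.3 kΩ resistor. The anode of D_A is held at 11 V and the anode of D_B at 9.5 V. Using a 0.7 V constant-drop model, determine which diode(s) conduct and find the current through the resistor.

Only D_A conducts; I_R ≈ 3.1 mA

Assume both conduct. Then node N would need to be at both 11−0.7 = 10.3 V and 9.5−0.7 = 8.8 V, which is impossible.
Assume only D_A conducts: V_N = 11 − 0.7 = 10.3 V, so I_R = 10.3/3.3 = 3.12 mA.
Check D_B: its anode-to-cathode voltage is 9.5 − 10.3 = -0.8 V < 0.7 V, so it is off. The assumption is consistent.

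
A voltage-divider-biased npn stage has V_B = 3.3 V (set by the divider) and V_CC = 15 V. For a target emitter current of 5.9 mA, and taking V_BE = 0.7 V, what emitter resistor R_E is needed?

V_E = V_B − V_BE = 3.3 − 0.7 = 2.6 V.
R_E = V_E / I_E = 2.6 / 5.9 = 0.441 kΩ.

R_E ≈ 0.44 kΩ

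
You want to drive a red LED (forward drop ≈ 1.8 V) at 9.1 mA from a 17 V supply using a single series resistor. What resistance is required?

The resistor drops V_S − V_D = 17 − 1.8 = 15.2 V at 9.1 mA.
R = 15.2 V / 9.1 mA = 1.67 kΩ.

R ≈ 1.7 kΩ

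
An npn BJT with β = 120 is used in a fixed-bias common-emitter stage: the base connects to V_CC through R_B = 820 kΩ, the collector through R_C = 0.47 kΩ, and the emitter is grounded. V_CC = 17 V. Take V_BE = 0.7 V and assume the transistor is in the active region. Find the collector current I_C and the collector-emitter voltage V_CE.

Base loop: V_CC = I_B·R_B + V_BE, so I_B = (17 − 0.7)/820 kΩ = 0.0199 mA.
In the active region I_C = β·I_B = 120 × 0.0199 = 2.39 mA.
Collector loop: V_CE = V_CC − I_C·R_C = 17 − 2.39×0.47 = 15.9 V.
Since V_CE = 15.9 V > V_CE(sat) ≈ 0.2 V, the transistor is in the active region as assumed.

I_C ≈ 2.4 mA, V_CE ≈ 16 V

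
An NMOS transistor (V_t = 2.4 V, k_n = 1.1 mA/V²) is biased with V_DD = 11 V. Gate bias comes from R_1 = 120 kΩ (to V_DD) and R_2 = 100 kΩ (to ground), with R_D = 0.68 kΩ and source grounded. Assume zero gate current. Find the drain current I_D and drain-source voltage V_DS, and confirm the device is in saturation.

V_G = V_DD·R_2/(R_1+R_2) = 11×100/220 = 5 V. With the source grounded, V_GS = V_G = 5 V.
Assume saturation: I_D = (k_n/2)(V_GS − V_t)² = (1.1/2)×(5 − 2.4)² = 0.55×2.6² = 3.72 mA.
V_DS = V_DD − I_D·R_D = 11 − 3.72×0.68 = 8.47 V.
Saturation requires V_DS ≥ V_GS − V_t = 2.6 V; 8.47 ≥ 2.6 ✓.

I_D ≈ 3.7 mA, V_DS ≈ 8.5 V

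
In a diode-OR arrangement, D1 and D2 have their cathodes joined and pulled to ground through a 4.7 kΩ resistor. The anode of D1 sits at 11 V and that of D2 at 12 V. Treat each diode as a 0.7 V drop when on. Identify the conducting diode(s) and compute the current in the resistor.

Assume both conduct. Then node N would need to be at both 11−0.7 = 10.3 V and 12−0.7 = 11.3 V, which is impossible.
Assume only D2 conducts: V_N = 12 − 0.7 = 11.3 V, so I_R = 11.3/4.7 = 2.4 mA.
Check D1: its anode-to-cathode voltage is 11 − 11.3 = -0.3 V < 0.7 V, so it is off. The assumption is consistent.

Only D2 conducts; I_R ≈ 2.4 mA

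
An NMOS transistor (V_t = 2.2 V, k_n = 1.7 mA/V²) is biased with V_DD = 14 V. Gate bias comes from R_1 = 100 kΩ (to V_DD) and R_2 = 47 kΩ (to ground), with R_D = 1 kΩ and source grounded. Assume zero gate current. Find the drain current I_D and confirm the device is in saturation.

V_G = V_DD·R_2/(R_1+R_2) = 14×47/147 = 4.48 V. With the source grounded, V_GS = V_G = 4.48 V.
Assume saturation: I_D = (k_n/2)(V_GS − V_t)² = (1.7/2)×(4.48 − 2.2)² = 0.85×2.28² = 4.4 mA.
V_DS = V_DD − I_D·R_D = 14 − 4.4×1 = 9.6 V.
Saturation requires V_DS ≥ V_GS − V_t = 2.28 V; 9.6 ≥ 2.28 ✓.

I_D ≈ 4.4 mA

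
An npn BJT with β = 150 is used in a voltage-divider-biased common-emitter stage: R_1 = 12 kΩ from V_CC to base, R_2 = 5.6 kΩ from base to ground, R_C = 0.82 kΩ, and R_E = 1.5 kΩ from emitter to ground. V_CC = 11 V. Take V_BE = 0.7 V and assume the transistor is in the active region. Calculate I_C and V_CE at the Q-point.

I_C ≈ 1.8 mA, V_CE ≈ 6.8 V

Thevenize the base divider: V_Th = V_CC·R_2/(R_1+R_2) = 11×5.6/17.6 = 3.5 V, R_Th = R_1‖R_2 = 3.82 kΩ.
Base-emitter loop: V_Th = I_B·R_Th + V_BE + (β+1)I_B·R_E, so I_B = (3.5 − 0.7) / (3.82 + 151×1.5) = 0.0122 mA.
I_C = β·I_B = 150×0.0122 = 1.82 mA, and I_E = (β+1)I_B = 1.84 mA.
V_CE = V_CC − I_C·R_C − I_E·R_E = 11 − 1.82×0.82 − 1.84×1.5 = 6.75 V.
V_CE = 6.75 V > 0.2 V confirms active-region operation.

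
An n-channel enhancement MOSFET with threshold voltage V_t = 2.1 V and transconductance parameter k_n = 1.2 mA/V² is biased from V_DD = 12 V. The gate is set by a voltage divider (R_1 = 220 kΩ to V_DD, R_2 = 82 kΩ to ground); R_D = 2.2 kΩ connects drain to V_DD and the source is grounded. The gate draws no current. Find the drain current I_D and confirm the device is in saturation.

I_D ≈ 0.8 mA

V_G = V_DD·R_2/(R_1+R_2) = 12×82/302 = 3.26 V. With the source grounded, V_GS = V_G = 3.26 V.
Assume saturation: I_D = (k_n/2)(V_GS − V_t)² = (1.2/2)×(3.26 − 2.1)² = 0.6×1.16² = 0.805 mA.
V_DS = V_DD − I_D·R_D = 12 − 0.805×2.2 = 10.2 V.
Saturation requires V_DS ≥ V_GS − V_t = 1.16 V; 10.2 ≥ 1.16 ✓.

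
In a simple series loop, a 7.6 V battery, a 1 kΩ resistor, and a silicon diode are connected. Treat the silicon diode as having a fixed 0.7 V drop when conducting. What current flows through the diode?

KVL around the loop: 7.6 = V_D + I·R = 0.7 + I × 1 kΩ.
So I = (7.6 − 0.7) / 1 kΩ = 6.9 / 1 = 6.9 mA.

I ≈ 6.9 mA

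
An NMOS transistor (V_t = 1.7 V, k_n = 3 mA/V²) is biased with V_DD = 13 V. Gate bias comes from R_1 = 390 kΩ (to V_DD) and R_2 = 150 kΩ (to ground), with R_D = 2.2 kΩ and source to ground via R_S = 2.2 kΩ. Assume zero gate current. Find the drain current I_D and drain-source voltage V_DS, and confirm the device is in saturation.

V_G = V_DD·R_2/(R_1+R_2) = 13×150/540 = 3.61 V.
Assume saturation: I_D = (k_n/2)(V_GS − V_t)² with V_GS = V_G − I_D·R_S = 3.61 − 2.2·I_D.
Substituting gives 7.26·I_D² − 13.6·I_D + 5.48 = 0, with roots I_D = 0.585 or 1.29 mA.
The root I_D = 1.29 mA gives V_GS = 0.773 V ≤ V_t, so take I_D = 0.585 mA.
Then V_GS = 2.32 V and V_DS = V_DD − I_D(R_D+R_S) = 13 − 0.585×4.4 = 10.4 V.
Saturation requires V_DS ≥ V_GS − V_t = 0.624 V; 10.4 ≥ 0.624 ✓.

I_D ≈ 0.58 mA, V_DS ≈ 10 V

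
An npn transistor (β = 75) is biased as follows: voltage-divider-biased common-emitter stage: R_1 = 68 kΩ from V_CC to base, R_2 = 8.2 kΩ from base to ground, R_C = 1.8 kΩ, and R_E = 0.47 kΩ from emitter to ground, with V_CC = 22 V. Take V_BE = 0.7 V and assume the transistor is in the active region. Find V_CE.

Thevenize the base divider: V_Th = V_CC·R_2/(R_1+R_2) = 22×8.2/76.2 = 2.37 V, R_Th = R_1‖R_2 = 7.32 kΩ.
Base-emitter loop: V_Th = I_B·R_Th + V_BE + (β+1)I_B·R_E, so I_B = (2.37 − 0.7) / (7.32 + 76×0.47) = 0.0387 mA.
I_C = β·I_B = 75×0.0387 = 2.91 mA, and I_E = (β+1)I_B = 2.94 mA.
V_CE = V_CC − I_C·R_C − I_E·R_E = 22 − 2.91×1.8 − 2.94×0.47 = 15.4 V.
V_CE = 15.4 V > 0.2 V confirms active-region operation.

V_CE ≈ 15 V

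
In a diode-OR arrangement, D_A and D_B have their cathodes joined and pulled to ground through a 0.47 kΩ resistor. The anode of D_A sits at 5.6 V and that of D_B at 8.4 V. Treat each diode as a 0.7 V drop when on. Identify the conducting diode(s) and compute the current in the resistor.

Assume both conduct. Then node N would need to be at both 5.6−0.7 = 4.9 V and 8.4−0.7 = 7.7 V, which is impossible.
Assume only D_B conducts: V_N = 8.4 − 0.7 = 7.7 V, so I_R = 7.7/0.47 = 16.4 mA.
Check D_A: its anode-to-cathode voltage is 5.6 − 7.7 = -2.1 V < 0.7 V, so it is off. The assumption is consistent.

Only D_B conducts; I_R ≈ 16 mA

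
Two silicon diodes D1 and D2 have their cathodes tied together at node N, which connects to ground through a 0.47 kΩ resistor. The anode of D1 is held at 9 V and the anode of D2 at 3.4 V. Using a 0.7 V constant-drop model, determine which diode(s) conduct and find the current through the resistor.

Only D1 conducts; I_R ≈ 18 mA

Assume both conduct. Then node N would need to be at both 9−0.7 = 8.3 V and 3.4−0.7 = 2.7 V, which is impossible.
Assume only D1 conducts: V_N = 9 − 0.7 = 8.3 V, so I_R = 8.3/0.47 = 17.7 mA.
Check D2: its anode-to-cathode voltage is 3.4 − 8.3 = -4.9 V < 0.7 V, so it is off. The assumption is consistent.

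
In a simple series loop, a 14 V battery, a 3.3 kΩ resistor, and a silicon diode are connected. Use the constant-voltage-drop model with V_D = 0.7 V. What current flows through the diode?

KVL around the loop: 14 = V_D + I·R = 0.7 + I × 3.3 kΩ.
So I = (14 − 0.7) / 3.3 kΩ = 13.3 / 3.3 = 4.03 mA.

I ≈ 4 mA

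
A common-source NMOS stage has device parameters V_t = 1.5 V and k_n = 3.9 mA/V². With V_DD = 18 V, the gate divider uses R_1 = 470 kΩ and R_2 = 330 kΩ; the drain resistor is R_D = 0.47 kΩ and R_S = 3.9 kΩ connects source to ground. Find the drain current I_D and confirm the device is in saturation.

I_D ≈ 1.3 mA

V_G = V_DD·R_2/(R_1+R_2) = 18×330/800 = 7.42 V.
Assume saturation: I_D = (k_n/2)(V_GS − V_t)² with V_GS = V_G − I_D·R_S = 7.42 − 3.9·I_D.
Substituting gives 29.7·I_D² − 91.1·I_D + 68.5 = 0, with roots I_D = 1.31 or 1.76 mA.
The root I_D = 1.76 mA gives V_GS = 0.549 V ≤ V_t, so take I_D = 1.31 mA.
Then V_GS = 2.32 V and V_DS = V_DD − I_D(R_D+R_S) = 18 − 1.31×4.37 = 12.3 V.
Saturation requires V_DS ≥ V_GS − V_t = 0.819 V; 12.3 ≥ 0.819 ✓.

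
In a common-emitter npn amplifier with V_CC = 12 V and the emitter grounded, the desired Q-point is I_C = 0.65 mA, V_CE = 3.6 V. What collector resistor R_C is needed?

Collector loop: V_CC = I_C·R_C + V_CE.
R_C = (V_CC − V_CE)/I_C = (12 − 3.6)/0.65 = 12.9 kΩ.

R_C ≈ 13 kΩ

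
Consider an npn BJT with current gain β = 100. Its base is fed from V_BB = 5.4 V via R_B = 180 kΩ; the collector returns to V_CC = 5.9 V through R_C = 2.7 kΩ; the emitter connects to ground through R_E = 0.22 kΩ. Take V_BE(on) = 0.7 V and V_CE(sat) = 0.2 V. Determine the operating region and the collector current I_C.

saturation; I_C ≈ 2 mA

Assume active: I_B = (5.4 − 0.7)/(180 + 101×0.22) = 0.0232 mA, I_C = β·I_B = 2.32 mA.
Then V_CE = 5.9 − 2.32×2.7 − 2.35×0.22 = -0.892 V < 0.2 V — the active assumption fails.
Re-solve with V_CE = 0.2 V. KCL at the emitter: V_E/R_E = (V_BB−0.7−V_E)/R_B + (V_CC−0.2−V_E)/R_C, giving V_E = 0.434 V.
I_C = (V_CC − 0.2 − V_E)/R_C = (5.7 − 0.434)/2.7 = 1.95 mA.
Check: I_B = (4.7 − 0.434)/180 = 0.0237 mA, and β·I_B = 2.37 mA > I_C, confirming saturation.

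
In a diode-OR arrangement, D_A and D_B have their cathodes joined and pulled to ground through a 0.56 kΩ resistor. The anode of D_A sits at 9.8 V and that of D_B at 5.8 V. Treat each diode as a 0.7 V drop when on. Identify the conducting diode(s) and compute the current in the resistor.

Only D_A conducts; I_R ≈ 16 mA

Assume both conduct. Then node N would need to be at both 9.8−0.7 = 9.1 V and 5.8−0.7 = 5.1 V, which is impossible.
Assume only D_A conducts: V_N = 9.8 − 0.7 = 9.1 V, so I_R = 9.1/0.56 = 16.2 mA.
Check D_B: its anode-to-cathode voltage is 5.8 − 9.1 = -3.3 V < 0.7 V, so it is off. The assumption is consistent.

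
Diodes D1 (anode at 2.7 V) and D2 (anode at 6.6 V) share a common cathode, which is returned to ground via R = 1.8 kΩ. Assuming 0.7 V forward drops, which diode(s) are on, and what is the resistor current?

Only D2 conducts; I_R ≈ 3.3 mA

Assume both conduct. Then node N would need to be at both 2.7−0.7 = 2 V and 6.6−0.7 = 5.9 V, which is impossible.
Assume only D2 conducts: V_N = 6.6 − 0.7 = 5.9 V, so I_R = 5.9/1.8 = 3.28 mA.
Check D1: its anode-to-cathode voltage is 2.7 − 5.9 = -3.2 V < 0.7 V, so it is off. The assumption is consistent.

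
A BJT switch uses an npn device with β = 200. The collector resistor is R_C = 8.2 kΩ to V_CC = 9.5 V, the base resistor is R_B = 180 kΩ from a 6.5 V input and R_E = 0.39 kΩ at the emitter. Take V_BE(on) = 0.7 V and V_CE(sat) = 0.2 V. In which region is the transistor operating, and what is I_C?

Assume active: I_B = (6.5 − 0.7)/(180 + 201×0.39) = 0.0224 mA, I_C = β·I_B = 4.49 mA.
Then V_CE = 9.5 − 4.49×8.2 − 4.51×0.39 = -29.1 V < 0.2 V — the active assumption fails.
Re-solve with V_CE = 0.2 V. KCL at the emitter: V_E/R_E = (V_BB−0.7−V_E)/R_B + (V_CC−0.2−V_E)/R_C, giving V_E = 0.433 V.
I_C = (V_CC − 0.2 − V_E)/R_C = (9.3 − 0.433)/8.2 = 1.08 mA.
Check: I_B = (5.8 − 0.433)/180 = 0.0298 mA, and β·I_B = 5.96 mA > I_C, confirming saturation.

saturation; I_C ≈ 1.1 mA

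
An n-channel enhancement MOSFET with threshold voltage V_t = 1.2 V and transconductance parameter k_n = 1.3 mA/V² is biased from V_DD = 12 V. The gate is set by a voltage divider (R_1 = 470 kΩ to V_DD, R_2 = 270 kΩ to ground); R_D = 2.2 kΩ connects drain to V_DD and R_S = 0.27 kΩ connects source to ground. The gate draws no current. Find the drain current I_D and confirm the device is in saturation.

I_D ≈ 3.4 mA

V_G = V_DD·R_2/(R_1+R_2) = 12×270/740 = 4.38 V.
Assume saturation: I_D = (k_n/2)(V_GS − V_t)² with V_GS = V_G − I_D·R_S = 4.38 − 0.27·I_D.
Substituting gives 0.0474·I_D² − 2.12·I_D + 6.57 = 0, with roots I_D = 3.36 or 41.3 mA.
The root I_D = 41.3 mA gives V_GS = -6.77 V ≤ V_t, so take I_D = 3.36 mA.
Then V_GS = 3.47 V and V_DS = V_DD − I_D(R_D+R_S) = 12 − 3.36×2.47 = 3.71 V.
Saturation requires V_DS ≥ V_GS − V_t = 2.27 V; 3.71 ≥ 2.27 ✓.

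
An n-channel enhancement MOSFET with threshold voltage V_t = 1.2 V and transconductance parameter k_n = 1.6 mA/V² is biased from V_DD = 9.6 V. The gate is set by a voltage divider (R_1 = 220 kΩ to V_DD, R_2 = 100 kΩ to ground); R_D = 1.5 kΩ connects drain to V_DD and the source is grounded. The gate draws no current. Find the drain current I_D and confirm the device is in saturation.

V_G = V_DD·R_2/(R_1+R_2) = 9.6×100/320 = 3 V. With the source grounded, V_GS = V_G = 3 V.
Assume saturation: I_D = (k_n/2)(V_GS − V_t)² = (1.6/2)×(3 − 1.2)² = 0.8×1.8² = 2.59 mA.
V_DS = V_DD − I_D·R_D = 9.6 − 2.59×1.5 = 5.71 V.
Saturation requires V_DS ≥ V_GS − V_t = 1.8 V; 5.71 ≥ 1.8 ✓.

I_D ≈ 2.6 mA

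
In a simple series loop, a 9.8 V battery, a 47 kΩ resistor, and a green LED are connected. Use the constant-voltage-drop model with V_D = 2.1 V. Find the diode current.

KVL around the loop: 9.8 = V_D + I·R = 2.1 + I × 47 kΩ.
So I = (9.8 − 2.1) / 47 kΩ = 7.7 / 47 = 0.164 mA.

I ≈ 0.16 mA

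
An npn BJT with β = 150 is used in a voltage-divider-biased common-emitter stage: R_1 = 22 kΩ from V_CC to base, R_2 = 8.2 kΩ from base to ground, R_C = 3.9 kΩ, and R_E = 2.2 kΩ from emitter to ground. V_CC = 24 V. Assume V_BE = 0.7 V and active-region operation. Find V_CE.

Thevenize the base divider: V_Th = V_CC·R_2/(R_1+R_2) = 24×8.2/30.2 = 6.52 V, R_Th = R_1‖R_2 = 5.97 kΩ.
Base-emitter loop: V_Th = I_B·R_Th + V_BE + (β+1)I_B·R_E, so I_B = (6.52 − 0.7) / (5.97 + 151×2.2) = 0.0172 mA.
I_C = β·I_B = 150×0.0172 = 2.58 mA, and I_E = (β+1)I_B = 2.6 mA.
V_CE = V_CC − I_C·R_C − I_E·R_E = 24 − 2.58×3.9 − 2.6×2.2 = 8.22 V.
V_CE = 8.22 V > 0.2 V confirms active-region operation.

V_CE ≈ 8.2 V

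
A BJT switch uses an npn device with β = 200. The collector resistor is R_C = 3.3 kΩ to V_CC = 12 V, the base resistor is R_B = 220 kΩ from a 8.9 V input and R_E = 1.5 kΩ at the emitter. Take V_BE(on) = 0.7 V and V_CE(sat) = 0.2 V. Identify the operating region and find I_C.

Assume active: I_B = (8.9 − 0.7)/(220 + 201×1.5) = 0.0157 mA, I_C = β·I_B = 3.14 mA.
Then V_CE = 12 − 3.14×3.3 − 3.16×1.5 = -3.12 V < 0.2 V — the active assumption fails.
Re-solve with V_CE = 0.2 V. KCL at the emitter: V_E/R_E = (V_BB−0.7−V_E)/R_B + (V_CC−0.2−V_E)/R_C, giving V_E = 3.71 V.
I_C = (V_CC − 0.2 − V_E)/R_C = (11.8 − 3.71)/3.3 = 2.45 mA.
Check: I_B = (8.2 − 3.71)/220 = 0.0204 mA, and β·I_B = 4.08 mA > I_C, confirming saturation.

saturation; I_C ≈ 2.5 mA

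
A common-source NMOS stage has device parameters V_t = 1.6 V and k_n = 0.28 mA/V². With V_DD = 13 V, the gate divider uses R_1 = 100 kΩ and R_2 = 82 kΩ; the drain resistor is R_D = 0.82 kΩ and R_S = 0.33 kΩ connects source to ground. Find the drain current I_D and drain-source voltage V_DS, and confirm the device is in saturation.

V_G = V_DD·R_2/(R_1+R_2) = 13×82/182 = 5.86 V.
Assume saturation: I_D = (k_n/2)(V_GS − V_t)² with V_GS = V_G − I_D·R_S = 5.86 − 0.33·I_D.
Substituting gives 0.0152·I_D² − 1.39·I_D + 2.54 = 0, with roots I_D = 1.86 or 89.5 mA.
The root I_D = 89.5 mA gives V_GS = -23.7 V ≤ V_t, so take I_D = 1.86 mA.
Then V_GS = 5.24 V and V_DS = V_DD − I_D(R_D+R_S) = 13 − 1.86×1.15 = 10.9 V.
Saturation requires V_DS ≥ V_GS − V_t = 3.64 V; 10.9 ≥ 3.64 ✓.

I_D ≈ 1.9 mA, V_DS ≈ 11 V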